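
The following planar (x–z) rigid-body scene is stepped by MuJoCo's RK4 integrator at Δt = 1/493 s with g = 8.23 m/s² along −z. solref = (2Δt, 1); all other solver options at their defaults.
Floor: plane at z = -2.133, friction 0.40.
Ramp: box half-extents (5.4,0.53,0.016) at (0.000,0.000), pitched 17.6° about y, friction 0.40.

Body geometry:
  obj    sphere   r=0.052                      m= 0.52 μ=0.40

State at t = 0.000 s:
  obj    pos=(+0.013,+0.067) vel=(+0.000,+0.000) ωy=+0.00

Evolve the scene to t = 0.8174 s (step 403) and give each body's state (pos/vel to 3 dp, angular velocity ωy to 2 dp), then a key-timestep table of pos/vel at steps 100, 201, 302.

State at t = 0.8174 s:
  obj    pos=(+0.579,-0.112) vel=(+1.385,-0.439) ωy=+27.94

Key-timestep trajectory:
   step    t(s)  obj.x    obj.z    obj.vx   obj.vz 
    100  0.2028   +0.048  +0.056  +0.344  -0.109
    201  0.4077   +0.154  +0.023  +0.691  -0.219
    302  0.6126   +0.331  -0.034  +1.038  -0.329


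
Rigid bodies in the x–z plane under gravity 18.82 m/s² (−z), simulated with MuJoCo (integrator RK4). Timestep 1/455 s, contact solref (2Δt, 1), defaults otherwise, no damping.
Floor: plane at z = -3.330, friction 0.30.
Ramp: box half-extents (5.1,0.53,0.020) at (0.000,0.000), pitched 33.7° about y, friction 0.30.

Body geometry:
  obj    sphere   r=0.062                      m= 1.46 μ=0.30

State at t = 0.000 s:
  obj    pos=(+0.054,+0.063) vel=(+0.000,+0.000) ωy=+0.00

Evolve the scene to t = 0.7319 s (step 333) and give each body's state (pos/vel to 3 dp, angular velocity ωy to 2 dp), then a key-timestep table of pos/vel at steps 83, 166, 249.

State at t = 0.7319 s:
  obj    pos=(+1.716,-1.046) vel=(+4.542,-3.029) ωy=+88.03

Key-timestep trajectory:
   step    t(s)  obj.x    obj.z    obj.vx   obj.vz 
     83  0.1824   +0.157  -0.006  +1.132  -0.755
    166  0.3648   +0.467  -0.213  +2.264  -1.510
    249  0.5473   +0.983  -0.557  +3.396  -2.265


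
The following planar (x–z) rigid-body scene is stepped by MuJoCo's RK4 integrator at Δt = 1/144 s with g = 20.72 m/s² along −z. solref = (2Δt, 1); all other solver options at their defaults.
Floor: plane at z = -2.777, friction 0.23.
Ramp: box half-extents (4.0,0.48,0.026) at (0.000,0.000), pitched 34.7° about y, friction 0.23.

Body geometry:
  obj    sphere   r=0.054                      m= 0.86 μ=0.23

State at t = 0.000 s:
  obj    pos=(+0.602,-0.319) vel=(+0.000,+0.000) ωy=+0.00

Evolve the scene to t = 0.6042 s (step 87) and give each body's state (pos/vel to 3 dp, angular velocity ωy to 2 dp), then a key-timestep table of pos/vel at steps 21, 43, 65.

State at t = 0.6042 s:
  obj    pos=(+1.866,-1.195) vel=(+4.185,-2.898) ωy=+94.19

Key-timestep trajectory:
   step    t(s)  obj.x    obj.z    obj.vx   obj.vz 
     21  0.1458   +0.676  -0.371  +1.011  -0.700
     43  0.2986   +0.911  -0.533  +2.069  -1.433
     65  0.4514   +1.308  -0.808  +3.127  -2.165


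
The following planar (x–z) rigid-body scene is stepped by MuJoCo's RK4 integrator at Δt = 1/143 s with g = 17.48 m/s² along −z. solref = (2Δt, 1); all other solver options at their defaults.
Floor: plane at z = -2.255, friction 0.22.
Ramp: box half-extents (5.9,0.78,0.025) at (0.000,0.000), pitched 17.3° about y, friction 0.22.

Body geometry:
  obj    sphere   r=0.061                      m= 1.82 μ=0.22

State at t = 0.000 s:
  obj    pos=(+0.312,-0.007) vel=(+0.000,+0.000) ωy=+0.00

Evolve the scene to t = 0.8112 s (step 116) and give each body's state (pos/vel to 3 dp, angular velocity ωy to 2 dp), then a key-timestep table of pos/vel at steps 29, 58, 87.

State at t = 0.8112 s:
  obj    pos=(+1.478,-0.370) vel=(+2.876,-0.896) ωy=+49.36

Key-timestep trajectory:
   step    t(s)  obj.x    obj.z    obj.vx   obj.vz 
     29  0.2028   +0.385  -0.030  +0.719  -0.224
     58  0.4056   +0.604  -0.098  +1.438  -0.448
     87  0.6084   +0.968  -0.211  +2.157  -0.672


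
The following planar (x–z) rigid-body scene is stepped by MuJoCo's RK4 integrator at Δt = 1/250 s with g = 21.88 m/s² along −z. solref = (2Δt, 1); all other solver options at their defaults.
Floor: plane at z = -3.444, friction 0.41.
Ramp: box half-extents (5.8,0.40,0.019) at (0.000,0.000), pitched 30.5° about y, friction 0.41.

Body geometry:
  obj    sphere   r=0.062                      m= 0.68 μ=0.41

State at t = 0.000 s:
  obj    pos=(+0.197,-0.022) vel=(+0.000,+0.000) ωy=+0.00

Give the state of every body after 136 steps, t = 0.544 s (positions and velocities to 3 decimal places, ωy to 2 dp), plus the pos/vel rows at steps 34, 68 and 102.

State at t = 0.544 s:
  obj    pos=(+1.208,-0.618) vel=(+3.718,-2.190) ωy=+69.58

Key-timestep trajectory:
   step    t(s)  obj.x    obj.z    obj.vx   obj.vz 
     34  0.1360   +0.260  -0.059  +0.930  -0.548
     68  0.2720   +0.450  -0.171  +1.859  -1.095
    102  0.4080   +0.766  -0.357  +2.789  -1.643


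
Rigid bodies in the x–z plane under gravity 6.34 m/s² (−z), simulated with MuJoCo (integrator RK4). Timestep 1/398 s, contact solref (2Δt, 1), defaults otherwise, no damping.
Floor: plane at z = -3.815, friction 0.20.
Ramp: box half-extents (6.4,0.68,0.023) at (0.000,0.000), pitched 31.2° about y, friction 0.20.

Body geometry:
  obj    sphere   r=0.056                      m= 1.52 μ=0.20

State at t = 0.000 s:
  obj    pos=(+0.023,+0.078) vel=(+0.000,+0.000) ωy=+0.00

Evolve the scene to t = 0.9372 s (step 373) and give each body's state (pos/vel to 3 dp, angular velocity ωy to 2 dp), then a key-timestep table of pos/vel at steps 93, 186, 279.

State at t = 0.9372 s:
  obj    pos=(+0.905,-0.455) vel=(+1.881,-1.139) ωy=+39.25

Key-timestep trajectory:
   step    t(s)  obj.x    obj.z    obj.vx   obj.vz 
     93  0.2337   +0.078  +0.045  +0.469  -0.284
    186  0.4673   +0.242  -0.054  +0.938  -0.568
    279  0.7010   +0.516  -0.220  +1.407  -0.852


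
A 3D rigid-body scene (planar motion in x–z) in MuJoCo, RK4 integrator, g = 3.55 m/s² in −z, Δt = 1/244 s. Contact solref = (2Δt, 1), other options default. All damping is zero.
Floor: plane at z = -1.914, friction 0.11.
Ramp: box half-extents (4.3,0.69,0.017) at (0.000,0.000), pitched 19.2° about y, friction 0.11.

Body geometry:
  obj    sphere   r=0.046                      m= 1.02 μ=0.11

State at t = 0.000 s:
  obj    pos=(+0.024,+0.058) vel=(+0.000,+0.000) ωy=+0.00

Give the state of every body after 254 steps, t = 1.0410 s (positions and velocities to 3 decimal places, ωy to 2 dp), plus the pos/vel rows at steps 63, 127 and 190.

State at t = 1.0410 s:
  obj    pos=(+0.451,-0.090) vel=(+0.820,-0.286) ωy=+18.87

Key-timestep trajectory:
   step    t(s)  obj.x    obj.z    obj.vx   obj.vz 
     63  0.2582   +0.050  +0.049  +0.203  -0.071
    127  0.5205   +0.131  +0.021  +0.410  -0.143
    190  0.7787   +0.263  -0.025  +0.613  -0.214


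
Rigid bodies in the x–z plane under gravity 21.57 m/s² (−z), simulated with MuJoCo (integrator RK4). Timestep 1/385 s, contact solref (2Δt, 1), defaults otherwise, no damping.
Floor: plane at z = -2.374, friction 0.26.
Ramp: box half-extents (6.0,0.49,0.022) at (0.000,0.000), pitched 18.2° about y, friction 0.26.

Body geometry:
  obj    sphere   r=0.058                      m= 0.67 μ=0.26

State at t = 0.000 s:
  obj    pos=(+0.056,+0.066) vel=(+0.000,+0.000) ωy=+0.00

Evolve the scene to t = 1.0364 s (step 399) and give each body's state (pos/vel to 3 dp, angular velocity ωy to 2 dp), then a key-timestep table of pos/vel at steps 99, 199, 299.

State at t = 1.0364 s:
  obj    pos=(+2.511,-0.741) vel=(+4.738,-1.558) ωy=+85.98

Key-timestep trajectory:
   step    t(s)  obj.x    obj.z    obj.vx   obj.vz 
     99  0.2571   +0.207  +0.016  +1.176  -0.387
    199  0.5169   +0.667  -0.135  +2.363  -0.777
    299  0.7766   +1.435  -0.387  +3.550  -1.167


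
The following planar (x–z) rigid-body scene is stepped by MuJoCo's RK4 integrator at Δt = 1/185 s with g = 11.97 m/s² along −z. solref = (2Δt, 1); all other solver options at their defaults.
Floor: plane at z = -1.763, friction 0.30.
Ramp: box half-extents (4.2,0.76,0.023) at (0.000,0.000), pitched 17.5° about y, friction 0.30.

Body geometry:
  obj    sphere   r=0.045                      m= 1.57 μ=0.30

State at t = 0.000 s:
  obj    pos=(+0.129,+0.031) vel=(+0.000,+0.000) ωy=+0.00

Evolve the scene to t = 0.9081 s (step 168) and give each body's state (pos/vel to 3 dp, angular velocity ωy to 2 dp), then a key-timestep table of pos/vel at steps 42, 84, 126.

State at t = 0.9081 s:
  obj    pos=(+1.140,-0.288) vel=(+2.227,-0.702) ωy=+51.87

Key-timestep trajectory:
   step    t(s)  obj.x    obj.z    obj.vx   obj.vz 
     42  0.2270   +0.192  +0.011  +0.557  -0.176
     84  0.4541   +0.382  -0.049  +1.113  -0.351
    126  0.6811   +0.698  -0.149  +1.670  -0.527


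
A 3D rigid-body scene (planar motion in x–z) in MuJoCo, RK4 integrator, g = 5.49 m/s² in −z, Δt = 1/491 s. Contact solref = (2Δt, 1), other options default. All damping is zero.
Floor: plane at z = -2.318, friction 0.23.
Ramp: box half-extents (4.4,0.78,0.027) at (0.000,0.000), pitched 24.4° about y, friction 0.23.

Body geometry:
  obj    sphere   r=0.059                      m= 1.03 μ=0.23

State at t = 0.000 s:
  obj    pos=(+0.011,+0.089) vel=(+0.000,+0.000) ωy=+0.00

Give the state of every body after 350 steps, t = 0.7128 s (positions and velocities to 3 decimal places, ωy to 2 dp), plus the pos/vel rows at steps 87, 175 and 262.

State at t = 0.7128 s:
  obj    pos=(+0.386,-0.081) vel=(+1.052,-0.477) ωy=+19.57

Key-timestep trajectory:
   step    t(s)  obj.x    obj.z    obj.vx   obj.vz 
     87  0.1772   +0.034  +0.079  +0.261  -0.119
    175  0.3564   +0.105  +0.047  +0.526  -0.239
    262  0.5336   +0.221  -0.006  +0.787  -0.357


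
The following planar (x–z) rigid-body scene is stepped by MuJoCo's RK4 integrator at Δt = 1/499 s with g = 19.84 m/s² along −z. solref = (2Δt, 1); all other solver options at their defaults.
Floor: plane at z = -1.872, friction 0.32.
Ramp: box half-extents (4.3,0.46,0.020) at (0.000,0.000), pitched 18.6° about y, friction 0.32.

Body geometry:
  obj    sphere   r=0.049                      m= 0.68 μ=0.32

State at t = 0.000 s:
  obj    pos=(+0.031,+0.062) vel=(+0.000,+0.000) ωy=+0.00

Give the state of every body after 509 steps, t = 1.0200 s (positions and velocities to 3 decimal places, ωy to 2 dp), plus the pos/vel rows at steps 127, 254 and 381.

State at t = 1.0200 s:
  obj    pos=(+2.260,-0.688) vel=(+4.370,-1.471) ωy=+94.09

Key-timestep trajectory:
   step    t(s)  obj.x    obj.z    obj.vx   obj.vz 
    127  0.2545   +0.170  +0.016  +1.090  -0.367
    254  0.5090   +0.586  -0.124  +2.181  -0.734
    381  0.7635   +1.280  -0.358  +3.271  -1.101


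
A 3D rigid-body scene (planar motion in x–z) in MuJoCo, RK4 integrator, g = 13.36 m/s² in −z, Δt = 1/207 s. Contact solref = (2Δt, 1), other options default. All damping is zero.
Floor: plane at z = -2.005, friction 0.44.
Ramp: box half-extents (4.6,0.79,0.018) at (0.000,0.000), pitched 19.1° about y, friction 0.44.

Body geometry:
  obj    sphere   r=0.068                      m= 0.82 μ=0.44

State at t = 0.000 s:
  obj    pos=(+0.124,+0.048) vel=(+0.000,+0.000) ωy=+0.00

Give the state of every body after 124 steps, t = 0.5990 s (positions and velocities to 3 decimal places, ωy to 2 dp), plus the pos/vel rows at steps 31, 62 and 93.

State at t = 0.5990 s:
  obj    pos=(+0.654,-0.135) vel=(+1.768,-0.612) ωy=+27.50

Key-timestep trajectory:
   step    t(s)  obj.x    obj.z    obj.vx   obj.vz 
     31  0.1498   +0.157  +0.037  +0.442  -0.153
     62  0.2995   +0.256  +0.002  +0.884  -0.306
     93  0.4493   +0.422  -0.055  +1.326  -0.459


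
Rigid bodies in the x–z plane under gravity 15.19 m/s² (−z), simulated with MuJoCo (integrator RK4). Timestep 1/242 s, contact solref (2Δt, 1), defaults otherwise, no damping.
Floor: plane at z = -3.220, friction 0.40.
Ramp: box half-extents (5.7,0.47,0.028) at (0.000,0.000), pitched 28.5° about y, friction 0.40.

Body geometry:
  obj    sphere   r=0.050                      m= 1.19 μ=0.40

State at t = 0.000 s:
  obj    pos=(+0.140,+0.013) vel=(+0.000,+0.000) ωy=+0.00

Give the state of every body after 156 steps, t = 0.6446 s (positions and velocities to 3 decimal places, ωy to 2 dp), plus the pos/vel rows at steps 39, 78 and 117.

State at t = 0.6446 s:
  obj    pos=(+1.085,-0.501) vel=(+2.933,-1.592) ωy=+66.73

Key-timestep trajectory:
   step    t(s)  obj.x    obj.z    obj.vx   obj.vz 
     39  0.1612   +0.199  -0.019  +0.733  -0.398
     78  0.3223   +0.376  -0.116  +1.467  -0.796
    117  0.4835   +0.672  -0.276  +2.200  -1.194


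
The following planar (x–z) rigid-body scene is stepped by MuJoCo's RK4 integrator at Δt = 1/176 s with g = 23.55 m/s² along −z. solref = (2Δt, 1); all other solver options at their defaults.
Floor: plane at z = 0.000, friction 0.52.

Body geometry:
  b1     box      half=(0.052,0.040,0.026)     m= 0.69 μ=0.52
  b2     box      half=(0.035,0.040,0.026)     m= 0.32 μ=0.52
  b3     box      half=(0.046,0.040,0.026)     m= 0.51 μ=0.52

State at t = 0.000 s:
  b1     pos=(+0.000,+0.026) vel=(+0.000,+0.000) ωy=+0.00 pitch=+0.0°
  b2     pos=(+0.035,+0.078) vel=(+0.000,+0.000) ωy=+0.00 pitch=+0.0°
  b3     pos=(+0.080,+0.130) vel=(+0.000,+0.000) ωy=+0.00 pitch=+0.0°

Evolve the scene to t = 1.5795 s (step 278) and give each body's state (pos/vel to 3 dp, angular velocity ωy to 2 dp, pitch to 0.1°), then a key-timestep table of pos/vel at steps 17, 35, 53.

State at t = 1.5795 s:
  b1     pos=(+0.000,+0.026) vel=(+0.000,+0.000) ωy=+0.00 pitch=+0.0°
  b2     pos=(+0.035,+0.078) vel=(+0.000,+0.000) ωy=+0.00 pitch=+0.0°
  b3     pos=(+0.102,+0.046) vel=(+0.000,+0.000) ωy=+0.00 pitch=+90.0°

Key-timestep trajectory:
   step    t(s)  b1.x    b1.z    b1.vx   b1.vz   b2.x    b2.z    b2.vx   b2.vz   b3.x    b3.z    b3.vx   b3.vz 
     17  0.0966   +0.000  +0.026  +0.000  +0.000   +0.035  +0.078  +0.000  +0.002   +0.097  +0.114  +0.317  -0.569
     35  0.1989   +0.000  +0.026  +0.000  +0.000   +0.035  +0.078  +0.000  +0.000   +0.110  +0.049  -0.192  -0.003
     53  0.3011   +0.000  +0.026  +0.000  +0.000   +0.035  +0.078  +0.000  +0.001   +0.103  +0.046  +0.016  +0.025


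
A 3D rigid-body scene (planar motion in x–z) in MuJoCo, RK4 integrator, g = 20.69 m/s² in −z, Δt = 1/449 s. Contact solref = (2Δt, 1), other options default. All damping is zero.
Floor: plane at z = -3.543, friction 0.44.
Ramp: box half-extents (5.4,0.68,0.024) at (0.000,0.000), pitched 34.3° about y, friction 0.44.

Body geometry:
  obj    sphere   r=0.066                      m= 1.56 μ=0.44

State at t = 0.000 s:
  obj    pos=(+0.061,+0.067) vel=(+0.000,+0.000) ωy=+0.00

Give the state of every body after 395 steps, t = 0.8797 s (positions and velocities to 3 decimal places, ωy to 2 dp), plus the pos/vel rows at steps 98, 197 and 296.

State at t = 0.8797 s:
  obj    pos=(+2.724,-1.749) vel=(+6.052,-4.129) ωy=+111.00

Key-timestep trajectory:
   step    t(s)  obj.x    obj.z    obj.vx   obj.vz 
     98  0.2183   +0.225  -0.045  +1.502  -1.024
    197  0.4388   +0.723  -0.385  +3.019  -2.059
    296  0.6592   +1.556  -0.953  +4.536  -3.094


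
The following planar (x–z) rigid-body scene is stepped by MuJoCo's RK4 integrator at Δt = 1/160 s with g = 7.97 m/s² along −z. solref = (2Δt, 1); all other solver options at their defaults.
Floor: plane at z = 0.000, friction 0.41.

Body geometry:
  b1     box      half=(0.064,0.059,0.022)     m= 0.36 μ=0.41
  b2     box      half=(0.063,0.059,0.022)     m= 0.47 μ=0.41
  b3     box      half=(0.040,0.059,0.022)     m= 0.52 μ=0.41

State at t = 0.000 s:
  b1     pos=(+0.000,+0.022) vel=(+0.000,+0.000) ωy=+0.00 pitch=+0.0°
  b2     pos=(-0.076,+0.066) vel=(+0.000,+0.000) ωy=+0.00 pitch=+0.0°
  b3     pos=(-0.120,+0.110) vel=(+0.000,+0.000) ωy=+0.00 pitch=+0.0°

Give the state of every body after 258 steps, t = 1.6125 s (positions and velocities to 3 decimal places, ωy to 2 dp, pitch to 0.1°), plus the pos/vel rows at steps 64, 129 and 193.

State at t = 1.6125 s:
  b1     pos=(+0.001,+0.022) vel=(+0.000,+0.000) ωy=+0.00 pitch=+0.0°
  b2     pos=(-0.085,+0.055) vel=(+0.000,+0.000) ωy=+0.01 pitch=-36.0°
  b3     pos=(-0.216,+0.040) vel=(+0.000,+0.000) ωy=+0.00 pitch=-90.0°

Key-timestep trajectory:
   step    t(s)  b1.x    b1.z    b1.vx   b1.vz   b2.x    b2.z    b2.vx   b2.vz   b3.x    b3.z    b3.vx   b3.vz 
     64  0.4000   +0.001  +0.022  +0.000  +0.000   -0.085  +0.055  +0.000  +0.000   -0.201  +0.045  -0.142  -0.032
    129  0.8063   +0.001  +0.022  +0.000  +0.000   -0.085  +0.055  +0.000  +0.000   -0.216  +0.040  +0.000  +0.002
    193  1.2063   +0.001  +0.022  +0.000  +0.000   -0.085  +0.055  +0.000  +0.000   -0.216  +0.040  +0.000  +0.000


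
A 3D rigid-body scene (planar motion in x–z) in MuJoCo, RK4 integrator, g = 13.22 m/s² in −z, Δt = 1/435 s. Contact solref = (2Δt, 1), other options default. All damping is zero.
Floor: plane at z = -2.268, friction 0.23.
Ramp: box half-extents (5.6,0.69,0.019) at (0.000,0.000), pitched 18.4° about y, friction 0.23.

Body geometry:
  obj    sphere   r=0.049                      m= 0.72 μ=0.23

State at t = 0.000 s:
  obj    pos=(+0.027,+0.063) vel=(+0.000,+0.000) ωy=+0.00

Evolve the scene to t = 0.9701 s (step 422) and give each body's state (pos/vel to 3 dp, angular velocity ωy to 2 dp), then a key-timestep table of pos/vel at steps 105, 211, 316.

State at t = 0.9701 s:
  obj    pos=(+1.358,-0.380) vel=(+2.744,-0.913) ωy=+59.01

Key-timestep trajectory:
   step    t(s)  obj.x    obj.z    obj.vx   obj.vz 
    105  0.2414   +0.109  +0.035  +0.683  -0.227
    211  0.4851   +0.360  -0.048  +1.372  -0.456
    316  0.7264   +0.773  -0.186  +2.055  -0.683


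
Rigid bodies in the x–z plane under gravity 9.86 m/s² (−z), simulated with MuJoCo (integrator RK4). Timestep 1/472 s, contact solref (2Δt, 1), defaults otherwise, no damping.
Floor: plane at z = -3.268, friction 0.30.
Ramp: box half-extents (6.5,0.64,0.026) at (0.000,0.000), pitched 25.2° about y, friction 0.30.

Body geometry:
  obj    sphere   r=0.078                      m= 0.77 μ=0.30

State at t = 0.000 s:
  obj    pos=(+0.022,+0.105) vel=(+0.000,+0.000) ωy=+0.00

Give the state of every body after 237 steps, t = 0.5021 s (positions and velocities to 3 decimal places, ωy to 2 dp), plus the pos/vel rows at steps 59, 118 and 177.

State at t = 0.5021 s:
  obj    pos=(+0.364,-0.056) vel=(+1.362,-0.641) ωy=+19.30

Key-timestep trajectory:
   step    t(s)  obj.x    obj.z    obj.vx   obj.vz 
     59  0.1250   +0.043  +0.095  +0.339  -0.160
    118  0.2500   +0.107  +0.065  +0.678  -0.319
    177  0.3750   +0.213  +0.015  +1.018  -0.479


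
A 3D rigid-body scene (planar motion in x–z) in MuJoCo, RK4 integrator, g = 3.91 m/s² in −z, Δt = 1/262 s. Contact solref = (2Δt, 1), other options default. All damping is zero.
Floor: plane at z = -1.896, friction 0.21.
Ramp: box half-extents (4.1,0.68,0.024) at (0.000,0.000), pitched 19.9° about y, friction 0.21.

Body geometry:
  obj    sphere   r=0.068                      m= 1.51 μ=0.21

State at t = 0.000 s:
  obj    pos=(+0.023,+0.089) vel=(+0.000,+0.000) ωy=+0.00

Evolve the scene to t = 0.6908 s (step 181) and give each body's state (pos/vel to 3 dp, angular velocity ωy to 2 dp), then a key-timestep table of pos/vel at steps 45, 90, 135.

State at t = 0.6908 s:
  obj    pos=(+0.236,+0.012) vel=(+0.618,-0.224) ωy=+9.66

Key-timestep trajectory:
   step    t(s)  obj.x    obj.z    obj.vx   obj.vz 
     45  0.1718   +0.036  +0.085  +0.154  -0.056
     90  0.3435   +0.076  +0.070  +0.307  -0.111
    135  0.5153   +0.142  +0.046  +0.461  -0.167


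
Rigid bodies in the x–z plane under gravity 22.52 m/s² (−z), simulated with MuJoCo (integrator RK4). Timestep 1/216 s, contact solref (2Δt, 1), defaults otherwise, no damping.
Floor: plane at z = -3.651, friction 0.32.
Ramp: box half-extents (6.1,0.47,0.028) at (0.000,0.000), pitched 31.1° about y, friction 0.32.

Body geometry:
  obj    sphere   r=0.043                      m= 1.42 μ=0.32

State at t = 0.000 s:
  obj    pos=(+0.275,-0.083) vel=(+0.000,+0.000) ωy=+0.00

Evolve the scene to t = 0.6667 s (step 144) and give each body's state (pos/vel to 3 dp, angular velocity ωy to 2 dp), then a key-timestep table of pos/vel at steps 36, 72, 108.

State at t = 0.6667 s:
  obj    pos=(+1.856,-1.037) vel=(+4.743,-2.861) ωy=+128.79

Key-timestep trajectory:
   step    t(s)  obj.x    obj.z    obj.vx   obj.vz 
     36  0.1667   +0.374  -0.143  +1.186  -0.716
     72  0.3333   +0.670  -0.322  +2.372  -1.431
    108  0.5000   +1.165  -0.620  +3.558  -2.146


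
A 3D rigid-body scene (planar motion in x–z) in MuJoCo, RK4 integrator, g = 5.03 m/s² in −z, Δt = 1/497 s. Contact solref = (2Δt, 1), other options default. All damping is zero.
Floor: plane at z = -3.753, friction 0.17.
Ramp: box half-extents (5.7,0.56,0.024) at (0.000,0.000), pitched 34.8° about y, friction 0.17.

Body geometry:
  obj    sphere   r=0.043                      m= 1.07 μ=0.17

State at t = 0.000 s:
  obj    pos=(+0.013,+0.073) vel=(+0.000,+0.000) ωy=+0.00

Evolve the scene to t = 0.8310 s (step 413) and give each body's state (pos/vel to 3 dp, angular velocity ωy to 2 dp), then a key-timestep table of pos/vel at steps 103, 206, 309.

State at t = 0.8310 s:
  obj    pos=(+0.628,-0.355) vel=(+1.477,-1.034) ωy=+33.85

Key-timestep trajectory:
   step    t(s)  obj.x    obj.z    obj.vx   obj.vz 
    103  0.2072   +0.051  +0.046  +0.370  -0.255
    206  0.4145   +0.166  -0.034  +0.736  -0.518
    309  0.6217   +0.357  -0.167  +1.107  -0.769


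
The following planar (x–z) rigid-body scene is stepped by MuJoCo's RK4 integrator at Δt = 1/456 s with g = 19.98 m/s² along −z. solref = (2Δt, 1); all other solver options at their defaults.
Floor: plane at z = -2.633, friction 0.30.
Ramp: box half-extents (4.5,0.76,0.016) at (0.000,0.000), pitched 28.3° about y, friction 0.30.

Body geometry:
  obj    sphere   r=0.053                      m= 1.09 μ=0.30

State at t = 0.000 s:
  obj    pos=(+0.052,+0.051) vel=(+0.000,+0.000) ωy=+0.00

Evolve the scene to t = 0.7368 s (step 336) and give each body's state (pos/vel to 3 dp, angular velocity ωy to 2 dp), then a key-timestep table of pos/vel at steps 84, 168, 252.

State at t = 0.7368 s:
  obj    pos=(+1.669,-0.820) vel=(+4.390,-2.364) ωy=+94.05

Key-timestep trajectory:
   step    t(s)  obj.x    obj.z    obj.vx   obj.vz 
     84  0.1842   +0.153  -0.004  +1.097  -0.591
    168  0.3684   +0.456  -0.167  +2.195  -1.182
    252  0.5526   +0.962  -0.439  +3.292  -1.773


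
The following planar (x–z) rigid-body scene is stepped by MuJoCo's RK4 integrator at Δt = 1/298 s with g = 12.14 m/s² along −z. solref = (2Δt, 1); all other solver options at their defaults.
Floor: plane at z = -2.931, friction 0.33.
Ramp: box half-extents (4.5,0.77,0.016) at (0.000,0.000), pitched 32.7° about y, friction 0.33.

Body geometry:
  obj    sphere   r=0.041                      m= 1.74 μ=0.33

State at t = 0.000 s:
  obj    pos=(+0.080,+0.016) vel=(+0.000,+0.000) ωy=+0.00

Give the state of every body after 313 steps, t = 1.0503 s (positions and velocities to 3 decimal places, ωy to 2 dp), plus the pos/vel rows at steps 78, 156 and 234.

State at t = 1.0503 s:
  obj    pos=(+2.255,-1.380) vel=(+4.141,-2.658) ωy=+120.00

Key-timestep trajectory:
   step    t(s)  obj.x    obj.z    obj.vx   obj.vz 
     78  0.2617   +0.215  -0.070  +1.032  -0.663
    156  0.5235   +0.620  -0.331  +2.064  -1.325
    234  0.7852   +1.296  -0.764  +3.096  -1.987


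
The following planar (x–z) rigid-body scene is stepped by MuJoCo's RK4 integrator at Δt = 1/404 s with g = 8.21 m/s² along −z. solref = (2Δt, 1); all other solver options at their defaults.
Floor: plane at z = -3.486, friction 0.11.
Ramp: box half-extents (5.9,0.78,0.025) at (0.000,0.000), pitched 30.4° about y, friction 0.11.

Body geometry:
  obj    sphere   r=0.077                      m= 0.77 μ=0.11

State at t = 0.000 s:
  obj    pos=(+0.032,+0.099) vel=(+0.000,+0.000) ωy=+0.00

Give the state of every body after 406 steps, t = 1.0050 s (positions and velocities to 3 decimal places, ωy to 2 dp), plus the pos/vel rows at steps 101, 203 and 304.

State at t = 1.0050 s:
  obj    pos=(+1.504,-0.764) vel=(+2.919,-1.736) ωy=+25.28

Key-timestep trajectory:
   step    t(s)  obj.x    obj.z    obj.vx   obj.vz 
    101  0.2500   +0.124  +0.046  +0.732  -0.421
    203  0.5025   +0.401  -0.117  +1.454  -0.884
    304  0.7525   +0.858  -0.385  +2.186  -1.300


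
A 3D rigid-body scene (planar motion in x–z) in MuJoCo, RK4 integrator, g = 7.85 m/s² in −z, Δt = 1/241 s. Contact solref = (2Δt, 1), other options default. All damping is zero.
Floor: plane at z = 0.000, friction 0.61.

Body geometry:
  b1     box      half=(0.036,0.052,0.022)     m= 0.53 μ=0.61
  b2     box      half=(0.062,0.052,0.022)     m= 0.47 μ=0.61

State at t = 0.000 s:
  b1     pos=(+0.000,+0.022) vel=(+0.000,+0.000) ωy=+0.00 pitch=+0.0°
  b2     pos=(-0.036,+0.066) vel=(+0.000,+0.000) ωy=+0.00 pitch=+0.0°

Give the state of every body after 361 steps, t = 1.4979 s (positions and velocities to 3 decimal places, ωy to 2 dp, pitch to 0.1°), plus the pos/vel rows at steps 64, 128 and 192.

State at t = 1.4979 s:
  b1     pos=(+0.000,+0.022) vel=(+0.000,+0.000) ωy=+0.00 pitch=+0.0°
  b2     pos=(-0.053,+0.058) vel=(+0.000,+0.000) ωy=+0.01 pitch=-42.7°

Key-timestep trajectory:
   step    t(s)  b1.x    b1.z    b1.vx   b1.vz   b2.x    b2.z    b2.vx   b2.vz 
     64  0.2656   +0.000  +0.022  +0.000  +0.000   -0.036  +0.066  -0.003  +0.000
    128  0.5311   +0.000  +0.022  +0.000  +0.000   -0.040  +0.066  -0.036  -0.006
    192  0.7967   +0.000  +0.022  +0.000  +0.000   -0.056  +0.061  +0.064  -0.025


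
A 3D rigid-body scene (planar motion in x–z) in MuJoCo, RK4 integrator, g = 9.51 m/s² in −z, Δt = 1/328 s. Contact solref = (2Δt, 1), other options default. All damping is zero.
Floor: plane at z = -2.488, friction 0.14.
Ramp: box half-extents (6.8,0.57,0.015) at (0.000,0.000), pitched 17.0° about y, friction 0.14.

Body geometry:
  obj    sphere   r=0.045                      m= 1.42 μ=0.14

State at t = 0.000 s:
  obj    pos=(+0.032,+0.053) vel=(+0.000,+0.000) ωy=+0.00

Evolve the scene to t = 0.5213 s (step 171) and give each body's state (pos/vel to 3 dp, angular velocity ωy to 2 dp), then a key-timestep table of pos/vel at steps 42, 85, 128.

State at t = 0.5213 s:
  obj    pos=(+0.290,-0.026) vel=(+0.990,-0.303) ωy=+23.00

Key-timestep trajectory:
   step    t(s)  obj.x    obj.z    obj.vx   obj.vz 
     42  0.1280   +0.048  +0.048  +0.243  -0.074
     85  0.2591   +0.096  +0.033  +0.492  -0.151
    128  0.3902   +0.177  +0.009  +0.741  -0.227


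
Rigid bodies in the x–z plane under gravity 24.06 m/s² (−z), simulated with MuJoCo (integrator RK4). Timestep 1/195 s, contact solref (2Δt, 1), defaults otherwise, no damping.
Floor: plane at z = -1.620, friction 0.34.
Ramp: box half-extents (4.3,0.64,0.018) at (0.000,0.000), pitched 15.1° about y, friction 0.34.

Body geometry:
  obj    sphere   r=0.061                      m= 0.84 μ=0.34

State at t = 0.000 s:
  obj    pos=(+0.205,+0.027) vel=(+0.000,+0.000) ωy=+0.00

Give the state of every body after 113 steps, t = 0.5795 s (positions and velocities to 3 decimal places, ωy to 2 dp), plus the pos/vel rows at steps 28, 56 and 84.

State at t = 0.5795 s:
  obj    pos=(+0.931,-0.169) vel=(+2.505,-0.676) ωy=+42.52

Key-timestep trajectory:
   step    t(s)  obj.x    obj.z    obj.vx   obj.vz 
     28  0.1436   +0.250  +0.014  +0.621  -0.167
     56  0.2872   +0.383  -0.022  +1.241  -0.335
     84  0.4308   +0.606  -0.082  +1.862  -0.502


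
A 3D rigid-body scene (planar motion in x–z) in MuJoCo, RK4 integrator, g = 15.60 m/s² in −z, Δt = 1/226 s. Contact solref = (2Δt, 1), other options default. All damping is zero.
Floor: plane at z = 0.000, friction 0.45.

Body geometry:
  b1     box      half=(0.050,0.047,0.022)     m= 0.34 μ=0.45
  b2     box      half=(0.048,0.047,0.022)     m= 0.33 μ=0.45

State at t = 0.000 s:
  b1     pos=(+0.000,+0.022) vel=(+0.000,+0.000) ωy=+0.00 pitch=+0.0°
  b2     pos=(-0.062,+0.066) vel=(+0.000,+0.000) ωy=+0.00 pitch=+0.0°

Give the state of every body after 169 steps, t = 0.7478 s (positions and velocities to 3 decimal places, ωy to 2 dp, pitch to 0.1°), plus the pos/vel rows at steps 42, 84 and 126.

State at t = 0.7478 s:
  b1     pos=(+0.001,+0.022) vel=(+0.000,+0.000) ωy=+0.00 pitch=+0.0°
  b2     pos=(-0.074,+0.050) vel=(+0.000,+0.000) ωy=+0.01 pitch=-46.7°

Key-timestep trajectory:
   step    t(s)  b1.x    b1.z    b1.vx   b1.vz   b2.x    b2.z    b2.vx   b2.vz 
     42  0.1858   +0.000  +0.022  +0.000  +0.000   -0.086  +0.053  -0.070  +0.008
     84  0.3717   +0.000  +0.022  +0.000  +0.000   -0.086  +0.053  +0.059  -0.005
    126  0.5575   +0.001  +0.022  +0.000  +0.000   -0.074  +0.050  -0.001  +0.001


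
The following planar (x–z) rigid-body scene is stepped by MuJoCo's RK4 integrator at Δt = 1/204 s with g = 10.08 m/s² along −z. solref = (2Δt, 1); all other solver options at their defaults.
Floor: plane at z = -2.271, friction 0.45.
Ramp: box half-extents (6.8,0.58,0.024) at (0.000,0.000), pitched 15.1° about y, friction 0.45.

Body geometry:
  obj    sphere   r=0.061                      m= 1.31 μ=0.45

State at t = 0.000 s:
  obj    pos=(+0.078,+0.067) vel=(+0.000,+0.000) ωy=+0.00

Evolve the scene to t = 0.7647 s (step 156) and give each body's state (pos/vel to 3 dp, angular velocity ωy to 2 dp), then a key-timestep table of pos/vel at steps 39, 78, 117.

State at t = 0.7647 s:
  obj    pos=(+0.608,-0.076) vel=(+1.385,-0.374) ωy=+23.51

Key-timestep trajectory:
   step    t(s)  obj.x    obj.z    obj.vx   obj.vz 
     39  0.1912   +0.111  +0.058  +0.346  -0.093
     78  0.3824   +0.210  +0.031  +0.692  -0.187
    117  0.5735   +0.376  -0.013  +1.039  -0.280


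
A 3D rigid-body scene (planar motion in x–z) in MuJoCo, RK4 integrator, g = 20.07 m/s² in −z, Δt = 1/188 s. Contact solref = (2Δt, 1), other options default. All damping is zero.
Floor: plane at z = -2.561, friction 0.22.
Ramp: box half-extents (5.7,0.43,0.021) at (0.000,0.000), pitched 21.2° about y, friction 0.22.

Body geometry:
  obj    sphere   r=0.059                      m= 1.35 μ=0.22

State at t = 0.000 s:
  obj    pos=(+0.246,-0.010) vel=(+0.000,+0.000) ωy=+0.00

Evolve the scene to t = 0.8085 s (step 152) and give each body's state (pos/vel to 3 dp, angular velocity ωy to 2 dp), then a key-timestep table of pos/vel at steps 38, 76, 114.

State at t = 0.8085 s:
  obj    pos=(+1.826,-0.622) vel=(+3.908,-1.516) ωy=+71.03

Key-timestep trajectory:
   step    t(s)  obj.x    obj.z    obj.vx   obj.vz 
     38  0.2021   +0.345  -0.048  +0.977  -0.379
     76  0.4043   +0.641  -0.163  +1.954  -0.758
    114  0.6064   +1.135  -0.354  +2.931  -1.137


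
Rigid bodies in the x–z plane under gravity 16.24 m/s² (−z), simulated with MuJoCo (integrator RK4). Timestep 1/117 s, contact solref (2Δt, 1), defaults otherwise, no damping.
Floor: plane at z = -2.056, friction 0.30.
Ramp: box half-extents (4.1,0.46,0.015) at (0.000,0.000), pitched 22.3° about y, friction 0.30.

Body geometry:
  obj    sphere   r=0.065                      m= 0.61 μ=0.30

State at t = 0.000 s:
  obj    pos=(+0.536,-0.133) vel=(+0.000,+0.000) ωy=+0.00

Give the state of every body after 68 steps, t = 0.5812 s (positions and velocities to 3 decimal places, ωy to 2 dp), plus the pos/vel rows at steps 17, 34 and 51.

State at t = 0.5812 s:
  obj    pos=(+1.224,-0.415) vel=(+2.367,-0.971) ωy=+39.34

Key-timestep trajectory:
   step    t(s)  obj.x    obj.z    obj.vx   obj.vz 
     17  0.1453   +0.579  -0.151  +0.592  -0.242
     34  0.2906   +0.708  -0.204  +1.183  -0.485
     51  0.4359   +0.923  -0.292  +1.775  -0.728


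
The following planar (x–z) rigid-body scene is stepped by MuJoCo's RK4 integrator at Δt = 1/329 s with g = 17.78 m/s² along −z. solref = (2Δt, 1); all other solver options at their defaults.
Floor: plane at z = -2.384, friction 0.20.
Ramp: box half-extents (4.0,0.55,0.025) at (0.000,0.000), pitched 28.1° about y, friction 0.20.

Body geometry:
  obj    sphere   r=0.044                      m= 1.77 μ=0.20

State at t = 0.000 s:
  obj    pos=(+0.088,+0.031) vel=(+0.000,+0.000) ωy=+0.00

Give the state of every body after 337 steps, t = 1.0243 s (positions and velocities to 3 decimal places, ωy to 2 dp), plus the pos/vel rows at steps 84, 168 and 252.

State at t = 1.0243 s:
  obj    pos=(+2.857,-1.447) vel=(+5.405,-2.886) ωy=+139.23

Key-timestep trajectory:
   step    t(s)  obj.x    obj.z    obj.vx   obj.vz 
     84  0.2553   +0.260  -0.061  +1.348  -0.720
    168  0.5106   +0.776  -0.336  +2.695  -1.439
    252  0.7660   +1.636  -0.795  +4.042  -2.158


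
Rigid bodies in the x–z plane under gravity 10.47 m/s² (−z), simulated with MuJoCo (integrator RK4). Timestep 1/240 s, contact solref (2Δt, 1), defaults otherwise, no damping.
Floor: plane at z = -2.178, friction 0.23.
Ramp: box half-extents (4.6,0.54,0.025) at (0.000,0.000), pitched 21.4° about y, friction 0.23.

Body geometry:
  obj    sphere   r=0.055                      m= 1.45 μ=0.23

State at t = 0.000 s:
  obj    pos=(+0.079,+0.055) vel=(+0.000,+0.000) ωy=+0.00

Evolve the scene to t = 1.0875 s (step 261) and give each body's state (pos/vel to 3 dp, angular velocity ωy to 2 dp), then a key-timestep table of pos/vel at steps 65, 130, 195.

State at t = 1.0875 s:
  obj    pos=(+1.581,-0.534) vel=(+2.763,-1.083) ωy=+53.95

Key-timestep trajectory:
   step    t(s)  obj.x    obj.z    obj.vx   obj.vz 
     65  0.2708   +0.172  +0.018  +0.688  -0.270
    130  0.5417   +0.452  -0.091  +1.376  -0.539
    195  0.8125   +0.918  -0.274  +2.064  -0.809


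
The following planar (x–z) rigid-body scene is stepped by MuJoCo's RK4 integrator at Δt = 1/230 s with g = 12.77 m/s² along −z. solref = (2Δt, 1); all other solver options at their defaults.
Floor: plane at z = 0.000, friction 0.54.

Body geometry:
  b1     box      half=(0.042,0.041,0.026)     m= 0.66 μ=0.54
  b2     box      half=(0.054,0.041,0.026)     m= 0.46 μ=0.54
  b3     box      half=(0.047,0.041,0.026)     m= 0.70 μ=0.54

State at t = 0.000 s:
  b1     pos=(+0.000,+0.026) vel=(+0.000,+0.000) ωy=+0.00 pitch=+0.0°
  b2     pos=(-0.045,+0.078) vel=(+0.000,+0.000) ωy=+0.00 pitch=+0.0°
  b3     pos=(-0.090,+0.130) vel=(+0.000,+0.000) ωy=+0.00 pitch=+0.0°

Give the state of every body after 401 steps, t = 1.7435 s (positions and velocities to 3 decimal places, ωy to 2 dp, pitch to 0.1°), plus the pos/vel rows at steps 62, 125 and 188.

State at t = 1.7435 s:
  b1     pos=(+0.000,+0.026) vel=(+0.000,+0.000) ωy=+0.00 pitch=+0.0°
  b2     pos=(-0.097,+0.054) vel=(+0.000,+0.000) ωy=+0.00 pitch=-90.0°
  b3     pos=(-0.176,+0.047) vel=(+0.000,+0.000) ωy=+0.00 pitch=-90.0°

Key-timestep trajectory:
   step    t(s)  b1.x    b1.z    b1.vx   b1.vz   b2.x    b2.z    b2.vx   b2.vz   b3.x    b3.z    b3.vx   b3.vz 
     62  0.2696   +0.000  +0.026  +0.000  +0.000   -0.104  +0.056  -0.237  +0.131   -0.175  +0.047  -0.404  -0.204
    125  0.5435   +0.000  +0.026  +0.000  +0.000   -0.103  +0.056  +0.299  -0.107   -0.174  +0.048  -0.027  -0.007
    188  0.8174   +0.000  +0.026  +0.000  +0.000   -0.103  +0.056  +0.039  -0.014   -0.176  +0.047  +0.000  +0.000


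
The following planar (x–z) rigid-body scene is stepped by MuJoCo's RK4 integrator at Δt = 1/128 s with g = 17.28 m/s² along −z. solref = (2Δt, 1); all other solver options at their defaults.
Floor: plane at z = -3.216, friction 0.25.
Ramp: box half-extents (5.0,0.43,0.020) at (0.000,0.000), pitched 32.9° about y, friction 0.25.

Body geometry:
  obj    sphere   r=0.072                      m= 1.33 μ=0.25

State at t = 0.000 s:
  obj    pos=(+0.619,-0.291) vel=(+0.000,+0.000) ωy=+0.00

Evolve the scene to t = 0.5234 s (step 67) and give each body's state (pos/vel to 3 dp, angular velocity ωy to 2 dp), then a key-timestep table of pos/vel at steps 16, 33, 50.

State at t = 0.5234 s:
  obj    pos=(+1.391,-0.790) vel=(+2.947,-1.907) ωy=+48.70

Key-timestep trajectory:
   step    t(s)  obj.x    obj.z    obj.vx   obj.vz 
     16  0.1250   +0.663  -0.319  +0.705  -0.456
     33  0.2578   +0.806  -0.412  +1.452  -0.939
     50  0.3906   +1.049  -0.569  +2.200  -1.423


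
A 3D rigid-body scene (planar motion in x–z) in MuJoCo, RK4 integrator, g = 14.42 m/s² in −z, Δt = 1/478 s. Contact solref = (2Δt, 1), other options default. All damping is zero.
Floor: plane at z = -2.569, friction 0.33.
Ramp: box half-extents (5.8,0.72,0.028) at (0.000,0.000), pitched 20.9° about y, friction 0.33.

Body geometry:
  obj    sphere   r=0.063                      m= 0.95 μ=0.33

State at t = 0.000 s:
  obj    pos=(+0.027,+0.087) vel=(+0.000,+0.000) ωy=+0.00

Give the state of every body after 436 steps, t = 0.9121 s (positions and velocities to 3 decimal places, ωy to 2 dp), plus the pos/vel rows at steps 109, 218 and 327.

State at t = 0.9121 s:
  obj    pos=(+1.455,-0.458) vel=(+3.131,-1.196) ωy=+53.20

Key-timestep trajectory:
   step    t(s)  obj.x    obj.z    obj.vx   obj.vz 
    109  0.2280   +0.116  +0.053  +0.783  -0.299
    218  0.4561   +0.384  -0.049  +1.566  -0.598
    327  0.6841   +0.830  -0.220  +2.348  -0.897


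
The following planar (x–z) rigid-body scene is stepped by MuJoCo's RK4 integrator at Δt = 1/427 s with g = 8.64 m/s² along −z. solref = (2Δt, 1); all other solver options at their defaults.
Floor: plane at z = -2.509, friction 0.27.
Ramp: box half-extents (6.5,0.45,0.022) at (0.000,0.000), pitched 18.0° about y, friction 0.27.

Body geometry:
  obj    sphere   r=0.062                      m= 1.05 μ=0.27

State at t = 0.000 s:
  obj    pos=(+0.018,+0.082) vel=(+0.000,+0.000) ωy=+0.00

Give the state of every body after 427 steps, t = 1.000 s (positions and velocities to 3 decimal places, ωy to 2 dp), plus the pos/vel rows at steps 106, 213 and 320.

State at t = 1.000 s:
  obj    pos=(+0.925,-0.212) vel=(+1.814,-0.589) ωy=+30.76

Key-timestep trajectory:
   step    t(s)  obj.x    obj.z    obj.vx   obj.vz 
    106  0.2482   +0.074  +0.064  +0.450  -0.146
    213  0.4988   +0.244  +0.009  +0.905  -0.294
    320  0.7494   +0.527  -0.083  +1.359  -0.442


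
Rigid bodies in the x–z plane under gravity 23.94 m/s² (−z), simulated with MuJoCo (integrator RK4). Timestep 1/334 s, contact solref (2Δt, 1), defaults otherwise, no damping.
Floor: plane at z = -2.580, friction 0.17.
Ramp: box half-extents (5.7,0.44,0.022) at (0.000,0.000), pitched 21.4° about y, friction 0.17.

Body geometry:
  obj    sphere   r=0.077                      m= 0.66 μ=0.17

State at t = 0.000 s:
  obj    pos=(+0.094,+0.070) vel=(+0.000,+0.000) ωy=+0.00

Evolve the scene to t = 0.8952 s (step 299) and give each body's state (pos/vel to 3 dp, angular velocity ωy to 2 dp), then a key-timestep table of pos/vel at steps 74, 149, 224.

State at t = 0.8952 s:
  obj    pos=(+2.422,-0.843) vel=(+5.201,-2.038) ωy=+72.53

Key-timestep trajectory:
   step    t(s)  obj.x    obj.z    obj.vx   obj.vz 
     74  0.2216   +0.237  +0.014  +1.287  -0.504
    149  0.4461   +0.672  -0.157  +2.592  -1.016
    224  0.6707   +1.401  -0.443  +3.896  -1.527


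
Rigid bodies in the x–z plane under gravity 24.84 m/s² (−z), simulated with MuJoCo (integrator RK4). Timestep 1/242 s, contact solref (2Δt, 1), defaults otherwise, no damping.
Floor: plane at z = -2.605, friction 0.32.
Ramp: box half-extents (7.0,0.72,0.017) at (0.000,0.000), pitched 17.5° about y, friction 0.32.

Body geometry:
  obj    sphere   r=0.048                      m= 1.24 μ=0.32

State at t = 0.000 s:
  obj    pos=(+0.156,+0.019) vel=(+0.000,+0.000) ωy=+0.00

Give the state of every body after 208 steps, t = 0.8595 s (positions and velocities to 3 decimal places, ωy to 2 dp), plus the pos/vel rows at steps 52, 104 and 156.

State at t = 0.8595 s:
  obj    pos=(+2.036,-0.574) vel=(+4.373,-1.379) ωy=+95.52

Key-timestep trajectory:
   step    t(s)  obj.x    obj.z    obj.vx   obj.vz 
     52  0.2149   +0.274  -0.018  +1.094  -0.345
    104  0.4298   +0.626  -0.129  +2.187  -0.690
    156  0.6446   +1.213  -0.314  +3.280  -1.034
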